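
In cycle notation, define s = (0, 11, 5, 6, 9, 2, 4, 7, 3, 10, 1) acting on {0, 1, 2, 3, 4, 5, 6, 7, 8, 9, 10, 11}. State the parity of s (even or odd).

The cycle lengths are 11, 1.
A cycle is odd iff its length is even; s has 0 even-length cycles, so sgn(s) = (−1)^0 and s is even.

even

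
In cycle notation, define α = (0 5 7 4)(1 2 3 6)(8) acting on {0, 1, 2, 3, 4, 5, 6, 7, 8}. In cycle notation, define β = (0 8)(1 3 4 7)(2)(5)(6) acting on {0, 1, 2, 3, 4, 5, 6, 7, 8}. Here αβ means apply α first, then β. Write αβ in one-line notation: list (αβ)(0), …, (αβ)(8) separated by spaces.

(αβ)(x) = β(α(x)). Computing each image: β(α(0)) = β(5) = 5, β(α(1)) = β(2) = 2, β(α(2)) = β(3) = 4, β(α(3)) = β(6) = 6, β(α(4)) = β(0) = 8, β(α(5)) = β(7) = 1, β(α(6)) = β(1) = 3, β(α(7)) = β(4) = 7, β(α(8)) = β(8) = 0.
Hence αβ = [5 2 4 6 8 1 3 7 0].

5 2 4 6 8 1 3 7 0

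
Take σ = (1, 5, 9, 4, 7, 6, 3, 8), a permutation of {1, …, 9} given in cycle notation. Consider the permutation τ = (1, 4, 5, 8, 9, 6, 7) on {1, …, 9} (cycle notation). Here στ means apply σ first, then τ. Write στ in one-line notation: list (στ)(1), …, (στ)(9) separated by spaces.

8 2 9 1 6 3 7 4 5

For each element, apply σ then τ: 1 → 5 → 8; 2 → 2 → 2; 3 → 8 → 9; 4 → 7 → 1; 5 → 9 → 6; 6 → 3 → 3; 7 → 6 → 7; 8 → 1 → 4; 9 → 4 → 5.
So στ in one-line form is 8 2 9 1 6 3 7 4 5.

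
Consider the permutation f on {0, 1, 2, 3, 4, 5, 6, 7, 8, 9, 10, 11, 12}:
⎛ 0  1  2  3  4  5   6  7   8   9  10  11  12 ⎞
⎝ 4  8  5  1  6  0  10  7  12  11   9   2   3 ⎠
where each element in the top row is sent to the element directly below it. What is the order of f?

8

The disjoint-cycle form of f has cycle lengths 8, 4, 1.
Since disjoint cycles commute, ord(f) = lcm(8, 4) = 8.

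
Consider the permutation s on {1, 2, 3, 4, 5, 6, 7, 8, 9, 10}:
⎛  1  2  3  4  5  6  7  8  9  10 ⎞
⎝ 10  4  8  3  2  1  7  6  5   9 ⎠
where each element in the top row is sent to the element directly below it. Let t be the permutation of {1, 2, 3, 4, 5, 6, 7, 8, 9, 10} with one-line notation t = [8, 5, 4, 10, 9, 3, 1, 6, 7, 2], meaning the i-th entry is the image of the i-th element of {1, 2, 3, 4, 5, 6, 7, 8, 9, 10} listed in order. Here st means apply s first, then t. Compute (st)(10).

7

(st)(10) = t(s(10)). s(10) = 9, then t(9) = 7. So (st)(10) = 7.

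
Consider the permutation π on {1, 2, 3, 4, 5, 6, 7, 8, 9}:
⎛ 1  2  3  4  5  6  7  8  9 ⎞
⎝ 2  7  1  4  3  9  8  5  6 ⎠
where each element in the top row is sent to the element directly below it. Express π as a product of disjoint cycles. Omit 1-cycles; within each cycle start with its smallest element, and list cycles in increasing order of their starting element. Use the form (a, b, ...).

Iterating π from 1 gives 1 → 2 → 7 → 8 → 5 → 3 → 1; that is the 6-cycle (1, 2, 7, 8, 5, 3).
Continuing from each remaining unvisited element yields (1, 2, 7, 8, 5, 3)(6, 9).

(1, 2, 7, 8, 5, 3)(6, 9)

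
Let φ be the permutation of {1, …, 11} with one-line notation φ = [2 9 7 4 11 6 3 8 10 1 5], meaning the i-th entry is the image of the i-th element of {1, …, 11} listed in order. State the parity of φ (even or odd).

In disjoint-cycle form the cycle lengths are 4, 2, 2, 1, 1, 1.
A cycle is odd iff its length is even; φ has 3 even-length cycles, so sgn(φ) = (−1)^3 and φ is odd.

odd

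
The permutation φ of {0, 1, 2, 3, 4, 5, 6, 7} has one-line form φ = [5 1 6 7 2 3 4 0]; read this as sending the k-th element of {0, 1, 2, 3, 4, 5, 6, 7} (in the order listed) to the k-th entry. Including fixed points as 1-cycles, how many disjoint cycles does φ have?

3

The cycle decomposition is (0, 5, 3, 7)(1)(2, 6, 4), which has 3 cycles (counting 1-cycles).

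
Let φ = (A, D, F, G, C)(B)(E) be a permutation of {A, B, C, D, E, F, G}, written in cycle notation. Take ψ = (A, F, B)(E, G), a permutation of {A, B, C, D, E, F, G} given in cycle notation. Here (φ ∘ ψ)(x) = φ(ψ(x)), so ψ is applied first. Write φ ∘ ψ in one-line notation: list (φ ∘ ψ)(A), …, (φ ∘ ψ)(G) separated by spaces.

(φ ∘ ψ)(x) = φ(ψ(x)). Computing each image: φ(ψ(A)) = φ(F) = G, φ(ψ(B)) = φ(A) = D, φ(ψ(C)) = φ(C) = A, φ(ψ(D)) = φ(D) = F, φ(ψ(E)) = φ(G) = C, φ(ψ(F)) = φ(B) = B, φ(ψ(G)) = φ(E) = E.
Hence φ ∘ ψ = [G D A F C B E].

G D A F C B E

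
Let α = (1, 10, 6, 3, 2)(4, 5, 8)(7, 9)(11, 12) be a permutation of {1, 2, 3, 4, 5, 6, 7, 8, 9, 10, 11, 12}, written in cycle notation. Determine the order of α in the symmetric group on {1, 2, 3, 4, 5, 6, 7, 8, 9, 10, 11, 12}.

30

The cycle type of α is (5, 3, 2, 2).
The order of α is the least common multiple of its cycle lengths: lcm(5, 3, 2, 2) = 30.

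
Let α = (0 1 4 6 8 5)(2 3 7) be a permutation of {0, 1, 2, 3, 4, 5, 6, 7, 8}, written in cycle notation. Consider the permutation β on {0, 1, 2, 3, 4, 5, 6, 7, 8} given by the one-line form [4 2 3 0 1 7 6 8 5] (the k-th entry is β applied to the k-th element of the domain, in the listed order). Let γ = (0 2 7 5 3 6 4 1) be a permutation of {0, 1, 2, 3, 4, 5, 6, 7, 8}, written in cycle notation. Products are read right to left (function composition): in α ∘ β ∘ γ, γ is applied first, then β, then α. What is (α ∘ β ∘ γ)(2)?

(α ∘ β ∘ γ)(2) = α(β(γ(2))). γ(2) = 7, then β(7) = 8, then α(8) = 5, so the result is 5.

5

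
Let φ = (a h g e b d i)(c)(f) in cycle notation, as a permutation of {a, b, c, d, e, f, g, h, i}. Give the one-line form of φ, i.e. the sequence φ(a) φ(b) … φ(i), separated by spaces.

Image by image: a↦h, b↦d, c↦c, d↦i, e↦b, f↦f, g↦e, h↦g, i↦a.
Listing these in domain order gives h d c i b f e g a.

h d c i b f e g a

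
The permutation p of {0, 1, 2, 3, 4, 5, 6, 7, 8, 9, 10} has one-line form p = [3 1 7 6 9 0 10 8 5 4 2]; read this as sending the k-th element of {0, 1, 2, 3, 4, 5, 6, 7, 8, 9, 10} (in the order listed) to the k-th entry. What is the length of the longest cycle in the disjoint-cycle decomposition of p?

8

Decomposing into disjoint cycles gives (0, 3, 6, 10, 2, 7, 8, 5)(4, 9); the longest has length 8.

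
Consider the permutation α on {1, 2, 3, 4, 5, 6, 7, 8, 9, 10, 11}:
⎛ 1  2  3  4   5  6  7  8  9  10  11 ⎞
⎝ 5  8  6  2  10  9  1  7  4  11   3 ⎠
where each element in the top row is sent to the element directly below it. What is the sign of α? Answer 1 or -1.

In disjoint-cycle form the cycle lengths are 11.
A cycle of length ℓ contributes ℓ−1 transpositions, so α is a product of 10 transpositions — even.

1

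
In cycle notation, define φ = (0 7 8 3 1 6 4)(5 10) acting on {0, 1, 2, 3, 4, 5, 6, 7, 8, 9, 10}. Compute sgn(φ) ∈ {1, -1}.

The cycle lengths are 7, 2, 1, 1.
A cycle of length ℓ contributes ℓ−1 transpositions, so φ is a product of 6 + 1 = 7 transpositions — odd.

-1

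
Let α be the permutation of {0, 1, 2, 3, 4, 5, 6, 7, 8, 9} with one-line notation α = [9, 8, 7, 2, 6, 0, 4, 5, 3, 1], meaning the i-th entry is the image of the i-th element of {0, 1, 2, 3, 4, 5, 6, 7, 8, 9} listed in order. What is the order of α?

Decomposing into disjoint cycles gives cycle lengths 8, 2.
Since disjoint cycles commute, ord(α) = lcm(8, 2) = 8.

8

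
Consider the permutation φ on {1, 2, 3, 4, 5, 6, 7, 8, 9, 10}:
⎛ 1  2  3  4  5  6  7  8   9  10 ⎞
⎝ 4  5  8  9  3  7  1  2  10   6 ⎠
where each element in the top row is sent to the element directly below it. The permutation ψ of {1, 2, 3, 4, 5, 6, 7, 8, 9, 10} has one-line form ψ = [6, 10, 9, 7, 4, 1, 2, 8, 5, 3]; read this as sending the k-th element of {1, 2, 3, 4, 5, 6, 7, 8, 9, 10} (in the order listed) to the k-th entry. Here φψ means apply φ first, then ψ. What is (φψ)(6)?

φ(6) = 7, then ψ(7) = 2; composing gives (φψ)(6) = 2.

2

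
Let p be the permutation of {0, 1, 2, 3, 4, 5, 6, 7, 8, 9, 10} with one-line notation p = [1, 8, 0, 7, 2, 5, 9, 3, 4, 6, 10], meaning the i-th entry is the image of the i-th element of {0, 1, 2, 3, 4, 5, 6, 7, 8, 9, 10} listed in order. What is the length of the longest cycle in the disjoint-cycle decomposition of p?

Decomposing into disjoint cycles gives (0, 1, 8, 4, 2)(3, 7)(6, 9); the longest has length 5.

5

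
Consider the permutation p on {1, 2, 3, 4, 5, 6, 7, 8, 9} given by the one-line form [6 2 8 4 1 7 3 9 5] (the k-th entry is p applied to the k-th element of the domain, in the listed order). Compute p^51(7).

Tracing 7 → 3 → … returns to 7 after 7 steps, so 7 lies in a 7-cycle (1 6 7 3 8 9 5).
On a 7-cycle, p^7 is the identity, so p^51 = p^2 there (51 ≡ 2 mod 7).
Stepping 2 places around the cycle: 7 → 3 → 8.

8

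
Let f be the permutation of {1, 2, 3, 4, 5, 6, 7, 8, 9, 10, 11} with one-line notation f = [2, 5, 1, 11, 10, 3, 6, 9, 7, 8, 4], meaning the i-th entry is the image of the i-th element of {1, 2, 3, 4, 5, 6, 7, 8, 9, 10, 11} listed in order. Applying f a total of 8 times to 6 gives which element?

Tracing 6 → 3 → … returns to 6 after 9 steps, so 6 lies in a 9-cycle (1, 2, 5, 10, 8, 9, 7, 6, 3).
Stepping 8 places around the cycle: 6 → 3 → 1 → 2 → 5 → 10 → 8 → 9 → 7.

7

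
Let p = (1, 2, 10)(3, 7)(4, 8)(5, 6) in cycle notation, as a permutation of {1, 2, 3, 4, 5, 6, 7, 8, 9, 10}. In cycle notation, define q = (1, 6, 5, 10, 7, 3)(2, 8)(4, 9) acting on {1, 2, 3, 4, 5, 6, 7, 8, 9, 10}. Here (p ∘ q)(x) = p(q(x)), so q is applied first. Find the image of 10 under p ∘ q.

q(10) = 7, then p(7) = 3; composing gives (p ∘ q)(10) = 3.

3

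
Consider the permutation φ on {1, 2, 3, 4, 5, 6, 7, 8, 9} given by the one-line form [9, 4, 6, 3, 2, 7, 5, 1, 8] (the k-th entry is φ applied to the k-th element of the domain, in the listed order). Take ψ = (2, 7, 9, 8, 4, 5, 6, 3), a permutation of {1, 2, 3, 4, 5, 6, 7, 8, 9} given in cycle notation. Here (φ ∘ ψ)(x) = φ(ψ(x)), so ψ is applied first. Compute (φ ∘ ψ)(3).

4

(φ ∘ ψ)(3) = φ(ψ(3)). ψ(3) = 2, then φ(2) = 4. So (φ ∘ ψ)(3) = 4.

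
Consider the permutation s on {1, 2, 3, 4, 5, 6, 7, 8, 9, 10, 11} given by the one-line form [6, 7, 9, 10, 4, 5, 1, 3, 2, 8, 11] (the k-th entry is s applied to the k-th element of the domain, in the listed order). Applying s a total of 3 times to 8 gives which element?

2

Tracing 8 → 3 → … returns to 8 after 10 steps, so 8 lies in a 10-cycle (1 6 5 4 10 8 3 9 2 7).
Advancing 3 steps from 8: 8 → 3 → 9 → 2.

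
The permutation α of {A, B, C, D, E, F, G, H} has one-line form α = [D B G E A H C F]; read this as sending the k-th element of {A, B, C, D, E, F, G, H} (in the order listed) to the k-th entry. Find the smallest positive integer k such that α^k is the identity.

Writing α as disjoint cycles, the cycle lengths are 3, 2, 2, 1.
The order is lcm(3, 2, 2) = 6.

6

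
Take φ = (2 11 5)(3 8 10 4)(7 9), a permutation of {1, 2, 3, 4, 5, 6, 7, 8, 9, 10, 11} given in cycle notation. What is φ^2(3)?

10

3 lies in the 4-cycle (3 8 10 4).
Advancing 2 steps from 3: 3 → 8 → 10.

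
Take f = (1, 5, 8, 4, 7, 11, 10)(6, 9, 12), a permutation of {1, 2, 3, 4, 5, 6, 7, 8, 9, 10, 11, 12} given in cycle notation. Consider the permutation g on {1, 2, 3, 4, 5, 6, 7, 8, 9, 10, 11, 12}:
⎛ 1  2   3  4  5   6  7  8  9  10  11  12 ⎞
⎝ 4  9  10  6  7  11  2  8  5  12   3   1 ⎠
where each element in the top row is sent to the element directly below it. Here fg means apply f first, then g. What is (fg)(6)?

5

f(6) = 9, then g(9) = 5; composing gives (fg)(6) = 5.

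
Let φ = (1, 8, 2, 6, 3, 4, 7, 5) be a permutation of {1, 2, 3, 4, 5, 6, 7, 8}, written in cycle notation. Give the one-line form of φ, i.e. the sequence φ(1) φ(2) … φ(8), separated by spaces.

Image by image: 1→8, 2→6, 3→4, 4→7, 5→1, 6→3, 7→5, 8→2.
Listing these in domain order gives 8 6 4 7 1 3 5 2.

8 6 4 7 1 3 5 2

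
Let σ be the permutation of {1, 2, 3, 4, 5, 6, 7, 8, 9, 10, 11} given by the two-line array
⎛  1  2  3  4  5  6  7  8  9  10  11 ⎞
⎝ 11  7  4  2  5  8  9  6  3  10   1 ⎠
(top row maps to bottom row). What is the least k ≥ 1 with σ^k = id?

Writing σ as disjoint cycles, the cycle lengths are 5, 2, 2, 1, 1.
The order of σ is the least common multiple of its cycle lengths: lcm(5, 2, 2) = 10.

10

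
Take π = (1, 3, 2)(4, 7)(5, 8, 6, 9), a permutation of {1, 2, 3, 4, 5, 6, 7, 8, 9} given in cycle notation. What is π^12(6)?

6

6 lies in the 4-cycle (5, 8, 6, 9).
On a 4-cycle, π^4 is the identity, so π^12 = π^0 there (12 ≡ 0 mod 4).
So π^12(6) = 6.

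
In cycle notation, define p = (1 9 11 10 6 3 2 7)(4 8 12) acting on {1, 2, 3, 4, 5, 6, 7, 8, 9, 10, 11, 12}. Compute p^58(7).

9

7 lies in the 8-cycle (1 9 11 10 6 3 2 7).
Powers repeat with period 8 on this cycle, and 58 mod 8 = 2, so p^58(7) = p^2(7).
Stepping 2 places around the cycle: 7 → 1 → 9.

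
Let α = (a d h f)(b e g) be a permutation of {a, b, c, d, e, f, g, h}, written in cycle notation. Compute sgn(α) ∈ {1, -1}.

The cycle lengths are 4, 3, 1.
A cycle is odd iff its length is even; α has 1 even-length cycle, so sgn(α) = (−1)^1 and α is odd.

-1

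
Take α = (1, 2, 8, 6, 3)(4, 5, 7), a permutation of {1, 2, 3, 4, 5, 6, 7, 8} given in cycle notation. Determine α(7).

4

In the cycle (4, 5, 7), 7 is followed by 4, so α(7) = 4.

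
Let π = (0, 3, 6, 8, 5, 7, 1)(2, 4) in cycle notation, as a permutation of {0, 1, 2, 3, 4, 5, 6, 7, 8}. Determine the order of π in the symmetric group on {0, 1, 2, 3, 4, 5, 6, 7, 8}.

The cycle type of π is (7, 2).
Since disjoint cycles commute, ord(π) = lcm(7, 2) = 14.

14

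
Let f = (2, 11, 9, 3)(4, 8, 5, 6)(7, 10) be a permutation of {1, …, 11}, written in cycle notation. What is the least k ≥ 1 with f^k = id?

The cycle type of f is (4, 4, 2, 1).
The order of f is the least common multiple of its cycle lengths: lcm(4, 4, 2) = 4.

4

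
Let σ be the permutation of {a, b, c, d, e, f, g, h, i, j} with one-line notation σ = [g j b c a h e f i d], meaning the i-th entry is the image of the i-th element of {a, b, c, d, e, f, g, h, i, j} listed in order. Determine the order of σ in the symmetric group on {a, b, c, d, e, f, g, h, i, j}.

12

The disjoint-cycle form of σ has cycle lengths 4, 3, 2, 1.
Since disjoint cycles commute, ord(σ) = lcm(4, 3, 2) = 12.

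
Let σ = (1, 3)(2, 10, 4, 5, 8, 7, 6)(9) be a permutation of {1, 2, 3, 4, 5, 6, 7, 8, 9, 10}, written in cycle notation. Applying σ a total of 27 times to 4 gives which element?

4 lies in the 7-cycle (2, 10, 4, 5, 8, 7, 6).
Since the cycle has length 7, σ^27 acts on it the same as σ^6 (27 mod 7 = 6).
Stepping 6 places around the cycle: 4 → 5 → 8 → 7 → 6 → 2 → 10.

10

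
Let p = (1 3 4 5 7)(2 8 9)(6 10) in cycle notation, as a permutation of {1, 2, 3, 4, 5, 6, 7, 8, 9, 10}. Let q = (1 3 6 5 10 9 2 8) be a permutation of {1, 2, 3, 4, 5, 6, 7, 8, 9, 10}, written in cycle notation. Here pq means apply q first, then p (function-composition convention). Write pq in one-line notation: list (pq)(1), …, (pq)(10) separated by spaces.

4 9 10 5 6 7 1 3 8 2

(pq)(x) = p(q(x)). Computing each image: p(q(1)) = p(3) = 4, p(q(2)) = p(8) = 9, p(q(3)) = p(6) = 10, p(q(4)) = p(4) = 5, p(q(5)) = p(10) = 6, p(q(6)) = p(5) = 7, p(q(7)) = p(7) = 1, p(q(8)) = p(1) = 3, p(q(9)) = p(2) = 8, p(q(10)) = p(9) = 2.
Hence pq = [4 9 10 5 6 7 1 3 8 2].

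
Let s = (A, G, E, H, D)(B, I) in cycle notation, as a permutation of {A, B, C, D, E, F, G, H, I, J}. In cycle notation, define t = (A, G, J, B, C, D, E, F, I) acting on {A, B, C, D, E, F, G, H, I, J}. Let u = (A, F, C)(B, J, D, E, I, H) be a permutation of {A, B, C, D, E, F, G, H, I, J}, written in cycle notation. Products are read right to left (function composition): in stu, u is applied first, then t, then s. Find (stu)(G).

Apply the permutations in order: u(G) = G, then t(G) = J, then s(J) = J. So (stu)(G) = J.

J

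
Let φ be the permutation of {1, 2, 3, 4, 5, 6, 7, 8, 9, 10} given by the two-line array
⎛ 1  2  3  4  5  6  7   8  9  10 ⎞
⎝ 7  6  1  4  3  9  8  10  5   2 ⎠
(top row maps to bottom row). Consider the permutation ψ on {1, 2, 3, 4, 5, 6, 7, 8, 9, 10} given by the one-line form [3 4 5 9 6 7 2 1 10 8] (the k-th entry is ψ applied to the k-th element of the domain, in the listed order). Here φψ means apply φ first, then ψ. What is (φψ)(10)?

4

First apply φ: φ(10) = 2, then ψ(2) = 4. Thus (φψ)(10) = 4.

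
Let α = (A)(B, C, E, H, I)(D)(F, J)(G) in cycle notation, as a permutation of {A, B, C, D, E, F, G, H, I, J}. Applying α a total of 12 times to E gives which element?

I

E lies in the 5-cycle (B, C, E, H, I).
Since the cycle has length 5, α^12 acts on it the same as α^2 (12 mod 5 = 2).
Stepping 2 places around the cycle: E → H → I.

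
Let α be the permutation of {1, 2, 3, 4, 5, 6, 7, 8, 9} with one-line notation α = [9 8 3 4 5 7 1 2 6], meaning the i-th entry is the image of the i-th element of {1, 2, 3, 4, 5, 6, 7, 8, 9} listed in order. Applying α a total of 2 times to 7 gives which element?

9

Tracing 7 → 1 → … returns to 7 after 4 steps, so 7 lies in a 4-cycle (1, 9, 6, 7).
Advancing 2 steps from 7: 7 → 1 → 9.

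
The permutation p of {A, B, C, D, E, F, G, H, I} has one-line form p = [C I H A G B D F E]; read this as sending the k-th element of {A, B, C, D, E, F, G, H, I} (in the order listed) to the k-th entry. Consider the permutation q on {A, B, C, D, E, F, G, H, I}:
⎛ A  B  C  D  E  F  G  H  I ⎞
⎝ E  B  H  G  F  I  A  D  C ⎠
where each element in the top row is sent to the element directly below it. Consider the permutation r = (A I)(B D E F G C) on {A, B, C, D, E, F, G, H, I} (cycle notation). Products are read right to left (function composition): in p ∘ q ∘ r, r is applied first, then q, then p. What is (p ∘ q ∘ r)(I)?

(p ∘ q ∘ r)(I) = p(q(r(I))). r(I) = A, then q(A) = E, then p(E) = G, so the result is G.

G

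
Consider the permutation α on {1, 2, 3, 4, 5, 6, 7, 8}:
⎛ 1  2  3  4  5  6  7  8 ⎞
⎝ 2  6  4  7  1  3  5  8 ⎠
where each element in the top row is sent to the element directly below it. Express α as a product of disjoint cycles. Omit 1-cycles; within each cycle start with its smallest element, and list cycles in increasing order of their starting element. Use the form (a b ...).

Iterating α from 1 gives 1 → 2 → 6 → 3 → 4 → 7 → 5 → 1; that is the 7-cycle (1 2 6 3 4 7 5).
Continuing from each remaining unvisited element yields (1 2 6 3 4 7 5).

(1 2 6 3 4 7 5)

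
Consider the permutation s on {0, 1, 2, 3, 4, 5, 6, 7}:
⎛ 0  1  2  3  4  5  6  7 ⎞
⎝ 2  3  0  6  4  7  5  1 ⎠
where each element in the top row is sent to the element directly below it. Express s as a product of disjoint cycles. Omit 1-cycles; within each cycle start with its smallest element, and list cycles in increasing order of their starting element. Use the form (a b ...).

From 0: 0 → 2 → 0, closing the cycle (0 2).
Continuing from each remaining unvisited element yields (0 2)(1 3 6 5 7).

(0 2)(1 3 6 5 7)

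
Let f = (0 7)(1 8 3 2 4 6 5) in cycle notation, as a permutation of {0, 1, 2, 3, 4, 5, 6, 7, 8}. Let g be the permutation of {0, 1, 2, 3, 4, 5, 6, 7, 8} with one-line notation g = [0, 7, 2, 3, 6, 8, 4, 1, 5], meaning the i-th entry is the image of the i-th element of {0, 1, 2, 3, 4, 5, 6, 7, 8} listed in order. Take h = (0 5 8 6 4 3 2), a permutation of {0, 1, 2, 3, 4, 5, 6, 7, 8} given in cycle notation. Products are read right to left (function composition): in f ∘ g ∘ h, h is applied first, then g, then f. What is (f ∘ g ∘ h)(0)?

3

Chase 0: h(0) = 5; g(5) = 8; f(8) = 3. Hence (f ∘ g ∘ h)(0) = 3.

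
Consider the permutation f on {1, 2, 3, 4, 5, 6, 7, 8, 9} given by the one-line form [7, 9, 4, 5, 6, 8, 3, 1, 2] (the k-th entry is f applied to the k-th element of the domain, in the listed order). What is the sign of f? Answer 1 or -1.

-1

In disjoint-cycle form the cycle lengths are 7, 2.
A cycle of length ℓ contributes ℓ−1 transpositions, so f is a product of 6 + 1 = 7 transpositions — odd.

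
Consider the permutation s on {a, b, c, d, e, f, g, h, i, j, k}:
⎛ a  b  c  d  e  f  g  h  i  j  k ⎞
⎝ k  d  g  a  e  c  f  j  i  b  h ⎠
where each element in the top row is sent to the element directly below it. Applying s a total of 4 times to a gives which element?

Tracing a → k → … returns to a after 6 steps, so a lies in a 6-cycle (a, k, h, j, b, d).
Advancing 4 steps from a: a → k → h → j → b.

b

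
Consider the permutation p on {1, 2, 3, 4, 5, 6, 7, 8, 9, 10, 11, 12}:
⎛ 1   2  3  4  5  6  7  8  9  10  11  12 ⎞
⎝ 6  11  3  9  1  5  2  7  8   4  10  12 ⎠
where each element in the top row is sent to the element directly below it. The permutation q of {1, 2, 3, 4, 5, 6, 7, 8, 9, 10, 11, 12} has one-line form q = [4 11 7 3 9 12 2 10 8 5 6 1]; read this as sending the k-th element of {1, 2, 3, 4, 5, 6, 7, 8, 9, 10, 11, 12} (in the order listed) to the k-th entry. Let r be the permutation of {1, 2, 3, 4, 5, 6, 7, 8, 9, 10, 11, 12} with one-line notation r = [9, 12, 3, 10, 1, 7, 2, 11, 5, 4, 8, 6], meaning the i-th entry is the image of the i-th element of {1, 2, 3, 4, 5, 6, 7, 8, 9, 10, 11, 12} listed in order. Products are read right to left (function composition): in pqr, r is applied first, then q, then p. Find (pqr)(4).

Apply the permutations in order: r(4) = 10, then q(10) = 5, then p(5) = 1. So (pqr)(4) = 1.

1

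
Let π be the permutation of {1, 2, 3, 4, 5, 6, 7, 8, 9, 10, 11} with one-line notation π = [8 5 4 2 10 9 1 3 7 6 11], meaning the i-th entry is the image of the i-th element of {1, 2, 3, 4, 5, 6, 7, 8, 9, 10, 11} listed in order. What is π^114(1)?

Tracing 1 → 8 → … returns to 1 after 10 steps, so 1 lies in a 10-cycle (1, 8, 3, 4, 2, 5, 10, 6, 9, 7).
Powers repeat with period 10 on this cycle, and 114 mod 10 = 4, so π^114(1) = π^4(1).
Advancing 4 steps from 1: 1 → 8 → 3 → 4 → 2.

2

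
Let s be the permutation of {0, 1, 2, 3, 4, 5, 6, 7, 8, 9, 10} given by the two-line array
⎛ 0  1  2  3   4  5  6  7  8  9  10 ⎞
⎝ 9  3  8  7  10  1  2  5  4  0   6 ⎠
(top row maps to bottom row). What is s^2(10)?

Tracing 10 → 6 → … returns to 10 after 5 steps, so 10 lies in a 5-cycle (2, 8, 4, 10, 6).
Advancing 2 steps from 10: 10 → 6 → 2.

2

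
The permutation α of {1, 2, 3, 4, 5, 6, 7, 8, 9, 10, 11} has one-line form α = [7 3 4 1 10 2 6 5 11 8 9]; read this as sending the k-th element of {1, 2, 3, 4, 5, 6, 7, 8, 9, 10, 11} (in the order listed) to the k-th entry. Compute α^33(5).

5

Tracing 5 → 10 → … returns to 5 after 3 steps, so 5 lies in a 3-cycle (5 10 8).
Since the cycle has length 3, α^33 acts on it the same as α^0 (33 mod 3 = 0).
So α^33(5) = 5.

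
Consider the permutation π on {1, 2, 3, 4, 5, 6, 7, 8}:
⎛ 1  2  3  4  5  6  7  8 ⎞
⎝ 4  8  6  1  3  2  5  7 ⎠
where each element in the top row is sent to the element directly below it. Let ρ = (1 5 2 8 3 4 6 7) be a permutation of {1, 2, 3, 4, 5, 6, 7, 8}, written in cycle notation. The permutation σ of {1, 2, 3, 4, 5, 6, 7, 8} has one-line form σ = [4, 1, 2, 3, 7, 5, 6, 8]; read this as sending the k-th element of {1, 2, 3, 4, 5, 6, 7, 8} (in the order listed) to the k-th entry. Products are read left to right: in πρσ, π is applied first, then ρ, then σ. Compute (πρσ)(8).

4

Apply the permutations in order: π(8) = 7, then ρ(7) = 1, then σ(1) = 4. So (πρσ)(8) = 4.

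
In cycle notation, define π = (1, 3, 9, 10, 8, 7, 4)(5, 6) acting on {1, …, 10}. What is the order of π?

14

The disjoint cycles have lengths 7, 2, 1.
Since disjoint cycles commute, ord(π) = lcm(7, 2) = 14.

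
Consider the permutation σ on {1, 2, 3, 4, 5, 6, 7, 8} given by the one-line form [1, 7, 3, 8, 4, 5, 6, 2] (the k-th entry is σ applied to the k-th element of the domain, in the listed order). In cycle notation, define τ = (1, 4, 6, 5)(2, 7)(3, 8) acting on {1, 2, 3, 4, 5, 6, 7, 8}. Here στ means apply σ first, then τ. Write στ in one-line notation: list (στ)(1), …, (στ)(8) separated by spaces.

4 2 8 3 6 1 5 7

(στ)(x) = τ(σ(x)). Computing each image: τ(σ(1)) = τ(1) = 4, τ(σ(2)) = τ(7) = 2, τ(σ(3)) = τ(3) = 8, τ(σ(4)) = τ(8) = 3, τ(σ(5)) = τ(4) = 6, τ(σ(6)) = τ(5) = 1, τ(σ(7)) = τ(6) = 5, τ(σ(8)) = τ(2) = 7.
Hence στ = [4 2 8 3 6 1 5 7].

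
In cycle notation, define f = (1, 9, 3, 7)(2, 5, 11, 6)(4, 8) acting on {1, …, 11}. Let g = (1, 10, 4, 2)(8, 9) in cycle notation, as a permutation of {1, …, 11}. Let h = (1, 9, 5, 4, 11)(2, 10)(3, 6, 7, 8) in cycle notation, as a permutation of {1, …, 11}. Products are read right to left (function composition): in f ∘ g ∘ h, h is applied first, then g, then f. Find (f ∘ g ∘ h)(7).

3

(f ∘ g ∘ h)(7) = f(g(h(7))). h(7) = 8, then g(8) = 9, then f(9) = 3, so the result is 3.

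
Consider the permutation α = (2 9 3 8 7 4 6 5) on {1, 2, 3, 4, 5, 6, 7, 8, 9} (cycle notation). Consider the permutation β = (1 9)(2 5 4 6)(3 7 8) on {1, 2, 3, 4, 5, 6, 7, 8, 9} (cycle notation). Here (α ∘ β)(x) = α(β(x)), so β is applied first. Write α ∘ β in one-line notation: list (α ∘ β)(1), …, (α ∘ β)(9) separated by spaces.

(α ∘ β)(x) = α(β(x)). Computing each image: α(β(1)) = α(9) = 3, α(β(2)) = α(5) = 2, α(β(3)) = α(7) = 4, α(β(4)) = α(6) = 5, α(β(5)) = α(4) = 6, α(β(6)) = α(2) = 9, α(β(7)) = α(8) = 7, α(β(8)) = α(3) = 8, α(β(9)) = α(1) = 1.
Hence α ∘ β = [3 2 4 5 6 9 7 8 1].

3 2 4 5 6 9 7 8 1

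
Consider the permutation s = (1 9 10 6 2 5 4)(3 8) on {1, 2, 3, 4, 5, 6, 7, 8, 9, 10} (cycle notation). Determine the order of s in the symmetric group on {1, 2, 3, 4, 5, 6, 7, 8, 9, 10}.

The cycle type of s is (7, 2, 1).
The order is lcm(7, 2) = 14.

14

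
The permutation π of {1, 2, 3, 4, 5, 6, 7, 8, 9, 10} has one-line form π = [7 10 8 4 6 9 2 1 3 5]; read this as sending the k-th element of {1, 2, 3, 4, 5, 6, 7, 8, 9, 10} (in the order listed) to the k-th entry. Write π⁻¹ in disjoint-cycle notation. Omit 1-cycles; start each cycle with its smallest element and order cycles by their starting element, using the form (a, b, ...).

The cycle decomposition of π is (1, 7, 2, 10, 5, 6, 9, 3, 8).
The inverse reverses every cycle; in canonical form, π⁻¹ = (1, 8, 3, 9, 6, 5, 10, 2, 7).

(1, 8, 3, 9, 6, 5, 10, 2, 7)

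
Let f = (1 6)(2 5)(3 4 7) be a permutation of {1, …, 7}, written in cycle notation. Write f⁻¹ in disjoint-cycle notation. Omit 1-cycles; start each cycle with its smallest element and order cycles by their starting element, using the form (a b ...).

Inverting a permutation written in cycle notation just reverses the order within every cycle.
Reversing each cycle of f and rotating so the smallest element leads gives (1 6)(2 5)(3 7 4).

(1 6)(2 5)(3 7 4)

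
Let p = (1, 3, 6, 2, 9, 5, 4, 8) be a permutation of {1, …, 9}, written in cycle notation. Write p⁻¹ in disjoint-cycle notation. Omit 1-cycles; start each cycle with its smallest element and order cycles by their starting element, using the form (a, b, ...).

(1, 8, 4, 5, 9, 2, 6, 3)

The inverse reverses each cycle.
Reversing each cycle of p and rotating so the smallest element leads gives (1, 8, 4, 5, 9, 2, 6, 3).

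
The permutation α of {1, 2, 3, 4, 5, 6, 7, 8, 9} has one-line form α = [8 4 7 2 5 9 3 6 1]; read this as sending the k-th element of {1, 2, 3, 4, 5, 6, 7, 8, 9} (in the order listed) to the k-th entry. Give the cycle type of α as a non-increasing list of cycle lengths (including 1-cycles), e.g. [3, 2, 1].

The disjoint cycles are (1, 8, 6, 9)(2, 4)(3, 7)(5), with lengths 4, 2, 2, 1 in non-increasing order.

[4, 2, 2, 1]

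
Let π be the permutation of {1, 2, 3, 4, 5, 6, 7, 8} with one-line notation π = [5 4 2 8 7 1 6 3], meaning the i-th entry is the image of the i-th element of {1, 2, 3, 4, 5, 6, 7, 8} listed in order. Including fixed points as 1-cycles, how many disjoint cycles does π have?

2

The cycle decomposition is (1 5 7 6)(2 4 8 3), which has 2 cycles (counting 1-cycles).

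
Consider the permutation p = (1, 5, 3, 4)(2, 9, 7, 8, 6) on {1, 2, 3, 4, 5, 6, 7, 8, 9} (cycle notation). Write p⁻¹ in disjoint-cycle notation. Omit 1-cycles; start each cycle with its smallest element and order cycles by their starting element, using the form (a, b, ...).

If p sends a → b within a cycle, p⁻¹ sends b → a; equivalently, reverse each cycle.
After reversing and putting each cycle's least element first, p⁻¹ = (1, 4, 3, 5)(2, 6, 8, 7, 9).

(1, 4, 3, 5)(2, 6, 8, 7, 9)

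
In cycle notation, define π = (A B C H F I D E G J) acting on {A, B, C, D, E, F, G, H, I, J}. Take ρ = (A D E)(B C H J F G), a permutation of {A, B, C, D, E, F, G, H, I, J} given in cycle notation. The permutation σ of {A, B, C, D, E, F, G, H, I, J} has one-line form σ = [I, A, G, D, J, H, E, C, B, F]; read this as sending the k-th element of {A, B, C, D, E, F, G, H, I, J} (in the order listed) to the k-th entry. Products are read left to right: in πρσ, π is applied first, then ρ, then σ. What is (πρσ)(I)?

J

Chase I: π(I) = D; ρ(D) = E; σ(E) = J. Hence (πρσ)(I) = J.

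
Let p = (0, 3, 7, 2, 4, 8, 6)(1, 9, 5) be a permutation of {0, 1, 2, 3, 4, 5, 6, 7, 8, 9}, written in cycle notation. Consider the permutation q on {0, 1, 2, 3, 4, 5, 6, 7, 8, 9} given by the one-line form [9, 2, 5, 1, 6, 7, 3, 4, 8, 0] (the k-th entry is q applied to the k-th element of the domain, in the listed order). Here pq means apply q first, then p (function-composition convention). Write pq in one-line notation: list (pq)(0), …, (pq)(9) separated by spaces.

(pq)(x) = p(q(x)). Computing each image: p(q(0)) = p(9) = 5, p(q(1)) = p(2) = 4, p(q(2)) = p(5) = 1, p(q(3)) = p(1) = 9, p(q(4)) = p(6) = 0, p(q(5)) = p(7) = 2, p(q(6)) = p(3) = 7, p(q(7)) = p(4) = 8, p(q(8)) = p(8) = 6, p(q(9)) = p(0) = 3.
Hence pq = [5 4 1 9 0 2 7 8 6 3].

5 4 1 9 0 2 7 8 6 3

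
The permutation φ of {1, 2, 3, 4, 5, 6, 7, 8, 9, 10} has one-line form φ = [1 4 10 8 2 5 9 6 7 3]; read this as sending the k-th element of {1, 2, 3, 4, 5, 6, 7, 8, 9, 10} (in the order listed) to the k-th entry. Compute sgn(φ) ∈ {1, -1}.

1

In disjoint-cycle form the cycle lengths are 5, 2, 2, 1.
A cycle is odd iff its length is even; φ has 2 even-length cycles, so sgn(φ) = (−1)^2 and φ is even.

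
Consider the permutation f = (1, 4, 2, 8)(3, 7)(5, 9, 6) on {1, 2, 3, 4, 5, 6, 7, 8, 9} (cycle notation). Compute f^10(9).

6

9 lies in the 3-cycle (5, 9, 6).
Since the cycle has length 3, f^10 acts on it the same as f^1 (10 mod 3 = 1).
Stepping 1 place around the cycle: 9 → 6.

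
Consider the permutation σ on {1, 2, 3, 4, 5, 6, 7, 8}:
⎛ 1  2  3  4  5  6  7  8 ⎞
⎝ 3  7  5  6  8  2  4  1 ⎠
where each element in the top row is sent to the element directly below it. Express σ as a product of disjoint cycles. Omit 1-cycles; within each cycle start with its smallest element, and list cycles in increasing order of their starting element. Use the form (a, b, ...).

Start at 1 and follow images: 1 → 3 → 5 → 8 → 1, giving the cycle (1, 3, 5, 8).
Continuing from each remaining unvisited element yields (1, 3, 5, 8)(2, 7, 4, 6).

(1, 3, 5, 8)(2, 7, 4, 6)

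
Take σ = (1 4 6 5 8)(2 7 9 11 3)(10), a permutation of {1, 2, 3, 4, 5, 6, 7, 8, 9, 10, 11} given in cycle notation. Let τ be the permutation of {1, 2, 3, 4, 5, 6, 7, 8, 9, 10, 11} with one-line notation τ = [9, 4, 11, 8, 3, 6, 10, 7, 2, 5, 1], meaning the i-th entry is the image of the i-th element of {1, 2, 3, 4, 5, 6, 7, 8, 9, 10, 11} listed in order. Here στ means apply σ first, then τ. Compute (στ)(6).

3

First apply σ: σ(6) = 5, then τ(5) = 3. Thus (στ)(6) = 3.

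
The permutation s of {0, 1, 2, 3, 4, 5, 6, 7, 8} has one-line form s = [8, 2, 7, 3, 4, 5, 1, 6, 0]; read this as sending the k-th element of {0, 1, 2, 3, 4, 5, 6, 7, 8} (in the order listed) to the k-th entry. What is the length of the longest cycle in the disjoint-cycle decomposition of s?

Decomposing into disjoint cycles gives (0 8)(1 2 7 6); the longest has length 4.

4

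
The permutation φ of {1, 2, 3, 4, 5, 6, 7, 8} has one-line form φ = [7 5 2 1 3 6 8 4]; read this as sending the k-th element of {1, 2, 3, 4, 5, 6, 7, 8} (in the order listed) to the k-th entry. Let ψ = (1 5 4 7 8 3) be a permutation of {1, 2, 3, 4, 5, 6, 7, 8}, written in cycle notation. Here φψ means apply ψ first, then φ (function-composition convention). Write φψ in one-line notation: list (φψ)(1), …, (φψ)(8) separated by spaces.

3 5 7 8 1 6 4 2

(φψ)(x) = φ(ψ(x)). Computing each image: φ(ψ(1)) = φ(5) = 3, φ(ψ(2)) = φ(2) = 5, φ(ψ(3)) = φ(1) = 7, φ(ψ(4)) = φ(7) = 8, φ(ψ(5)) = φ(4) = 1, φ(ψ(6)) = φ(6) = 6, φ(ψ(7)) = φ(8) = 4, φ(ψ(8)) = φ(3) = 2.
Hence φψ = [3 5 7 8 1 6 4 2].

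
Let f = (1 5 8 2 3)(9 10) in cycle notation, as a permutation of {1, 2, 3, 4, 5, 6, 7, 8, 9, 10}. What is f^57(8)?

8 lies in the 5-cycle (1 5 8 2 3).
On a 5-cycle, f^5 is the identity, so f^57 = f^2 there (57 ≡ 2 mod 5).
Advancing 2 steps from 8: 8 → 2 → 3.

3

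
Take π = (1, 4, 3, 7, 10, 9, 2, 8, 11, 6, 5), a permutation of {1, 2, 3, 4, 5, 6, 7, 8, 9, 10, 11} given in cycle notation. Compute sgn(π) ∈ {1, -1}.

1

The cycle lengths are 11.
A cycle of length ℓ contributes ℓ−1 transpositions, so π is a product of 10 transpositions — even.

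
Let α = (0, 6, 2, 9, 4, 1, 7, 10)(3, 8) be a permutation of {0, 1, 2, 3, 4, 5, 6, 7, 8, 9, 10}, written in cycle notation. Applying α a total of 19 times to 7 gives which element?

6

7 lies in the 8-cycle (0, 6, 2, 9, 4, 1, 7, 10).
Since the cycle has length 8, α^19 acts on it the same as α^3 (19 mod 8 = 3).
Advancing 3 steps from 7: 7 → 10 → 0 → 6.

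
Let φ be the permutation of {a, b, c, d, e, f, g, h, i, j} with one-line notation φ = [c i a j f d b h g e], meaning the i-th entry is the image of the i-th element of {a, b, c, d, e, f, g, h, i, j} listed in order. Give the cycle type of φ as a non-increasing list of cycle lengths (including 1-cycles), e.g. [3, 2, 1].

The disjoint cycles are (a c)(b i g)(d j e f)(h), with lengths 4, 3, 2, 1 in non-increasing order.

[4, 3, 2, 1]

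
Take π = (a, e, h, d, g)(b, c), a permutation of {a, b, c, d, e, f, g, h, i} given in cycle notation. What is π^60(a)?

a

a lies in the 5-cycle (a, e, h, d, g).
Powers repeat with period 5 on this cycle, and 60 mod 5 = 0, so π^60(a) = π^0(a).
So π^60(a) = a.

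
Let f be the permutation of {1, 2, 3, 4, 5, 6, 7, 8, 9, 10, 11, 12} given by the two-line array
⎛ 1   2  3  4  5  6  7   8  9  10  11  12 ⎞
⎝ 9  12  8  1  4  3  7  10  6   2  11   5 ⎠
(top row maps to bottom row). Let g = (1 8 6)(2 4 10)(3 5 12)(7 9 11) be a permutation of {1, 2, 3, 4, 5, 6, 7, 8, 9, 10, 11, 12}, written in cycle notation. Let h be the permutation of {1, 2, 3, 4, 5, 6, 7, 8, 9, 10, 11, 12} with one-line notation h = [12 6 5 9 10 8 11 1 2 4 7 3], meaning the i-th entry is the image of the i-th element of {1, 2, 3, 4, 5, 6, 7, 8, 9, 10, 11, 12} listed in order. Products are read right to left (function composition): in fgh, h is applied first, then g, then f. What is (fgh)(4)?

11

Apply the permutations in order: h(4) = 9, then g(9) = 11, then f(11) = 11. So (fgh)(4) = 11.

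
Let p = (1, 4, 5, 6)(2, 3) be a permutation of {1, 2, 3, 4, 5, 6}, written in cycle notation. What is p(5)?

6

5 appears in (1, 4, 5, 6); the next entry (wrapping around) is 6.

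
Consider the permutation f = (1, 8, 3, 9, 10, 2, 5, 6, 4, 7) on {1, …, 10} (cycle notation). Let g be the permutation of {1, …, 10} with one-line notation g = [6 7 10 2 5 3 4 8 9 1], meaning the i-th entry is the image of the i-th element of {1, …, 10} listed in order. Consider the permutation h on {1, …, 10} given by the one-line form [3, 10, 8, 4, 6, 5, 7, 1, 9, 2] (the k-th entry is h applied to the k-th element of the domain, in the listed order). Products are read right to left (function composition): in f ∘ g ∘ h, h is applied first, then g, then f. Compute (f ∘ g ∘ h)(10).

1

Apply the permutations in order: h(10) = 2, then g(2) = 7, then f(7) = 1. So (f ∘ g ∘ h)(10) = 1.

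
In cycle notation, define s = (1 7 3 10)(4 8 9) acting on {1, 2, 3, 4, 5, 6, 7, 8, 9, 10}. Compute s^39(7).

7 lies in the 4-cycle (1 7 3 10).
On a 4-cycle, s^4 is the identity, so s^39 = s^3 there (39 ≡ 3 mod 4).
Stepping 3 places around the cycle: 7 → 3 → 10 → 1.

1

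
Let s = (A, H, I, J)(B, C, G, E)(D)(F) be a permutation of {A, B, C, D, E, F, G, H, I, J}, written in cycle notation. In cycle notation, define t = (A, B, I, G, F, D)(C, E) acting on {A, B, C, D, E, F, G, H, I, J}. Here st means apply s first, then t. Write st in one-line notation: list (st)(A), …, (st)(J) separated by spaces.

(st)(x) = t(s(x)). Computing each image: t(s(A)) = t(H) = H, t(s(B)) = t(C) = E, t(s(C)) = t(G) = F, t(s(D)) = t(D) = A, t(s(E)) = t(B) = I, t(s(F)) = t(F) = D, t(s(G)) = t(E) = C, t(s(H)) = t(I) = G, t(s(I)) = t(J) = J, t(s(J)) = t(A) = B.
Hence st = [H E F A I D C G J B].

H E F A I D C G J B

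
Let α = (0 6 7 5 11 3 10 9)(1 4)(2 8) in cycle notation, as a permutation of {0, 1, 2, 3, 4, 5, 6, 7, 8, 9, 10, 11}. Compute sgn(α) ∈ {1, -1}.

The cycle lengths are 8, 2, 2.
A cycle of length ℓ contributes ℓ−1 transpositions, so α is a product of 7 + 1 + 1 = 9 transpositions — odd.

-1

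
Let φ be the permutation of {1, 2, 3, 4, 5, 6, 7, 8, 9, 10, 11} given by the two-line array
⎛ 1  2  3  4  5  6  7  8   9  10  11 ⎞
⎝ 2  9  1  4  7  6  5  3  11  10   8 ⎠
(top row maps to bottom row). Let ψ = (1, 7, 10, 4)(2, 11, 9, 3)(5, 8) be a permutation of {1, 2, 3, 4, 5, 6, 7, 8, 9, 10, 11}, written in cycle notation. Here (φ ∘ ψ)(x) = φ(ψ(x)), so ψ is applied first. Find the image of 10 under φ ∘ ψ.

First apply ψ: ψ(10) = 4, then φ(4) = 4. Thus (φ ∘ ψ)(10) = 4.

4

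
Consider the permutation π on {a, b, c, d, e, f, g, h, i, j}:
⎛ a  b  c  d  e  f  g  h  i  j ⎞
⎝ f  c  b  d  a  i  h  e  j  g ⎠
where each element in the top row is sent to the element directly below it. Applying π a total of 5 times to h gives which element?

Tracing h → e → … returns to h after 7 steps, so h lies in a 7-cycle (a f i j g h e).
Stepping 5 places around the cycle: h → e → a → f → i → j.

j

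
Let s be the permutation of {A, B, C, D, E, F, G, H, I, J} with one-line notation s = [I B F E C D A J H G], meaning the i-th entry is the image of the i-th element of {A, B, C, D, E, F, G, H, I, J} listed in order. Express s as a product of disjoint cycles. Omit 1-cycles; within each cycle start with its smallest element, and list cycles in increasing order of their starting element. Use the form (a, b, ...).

Iterating s from A gives A → I → H → J → G → A; that is the 5-cycle (A, I, H, J, G).
Continuing from each remaining unvisited element yields (A, I, H, J, G)(C, F, D, E).

(A, I, H, J, G)(C, F, D, E)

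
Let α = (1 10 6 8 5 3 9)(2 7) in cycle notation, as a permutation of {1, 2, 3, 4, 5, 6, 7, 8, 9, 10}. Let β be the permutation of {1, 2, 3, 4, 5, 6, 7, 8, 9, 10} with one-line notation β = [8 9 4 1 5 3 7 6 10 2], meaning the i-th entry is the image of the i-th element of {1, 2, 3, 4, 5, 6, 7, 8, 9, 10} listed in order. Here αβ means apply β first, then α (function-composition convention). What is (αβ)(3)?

4

(αβ)(3) = α(β(3)). β(3) = 4, then α(4) = 4. So (αβ)(3) = 4.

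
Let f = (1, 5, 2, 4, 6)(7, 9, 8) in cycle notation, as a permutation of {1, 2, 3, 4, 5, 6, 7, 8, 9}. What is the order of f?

15

The cycle type of f is (5, 3, 1).
Since disjoint cycles commute, ord(f) = lcm(5, 3) = 15.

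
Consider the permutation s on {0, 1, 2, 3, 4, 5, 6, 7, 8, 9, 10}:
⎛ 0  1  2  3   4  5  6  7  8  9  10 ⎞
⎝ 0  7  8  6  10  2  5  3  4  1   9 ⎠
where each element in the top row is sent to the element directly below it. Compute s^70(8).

8

Tracing 8 → 4 → … returns to 8 after 10 steps, so 8 lies in a 10-cycle (1, 7, 3, 6, 5, 2, 8, 4, 10, 9).
On a 10-cycle, s^10 is the identity, so s^70 = s^0 there (70 ≡ 0 mod 10).
So s^70(8) = 8.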